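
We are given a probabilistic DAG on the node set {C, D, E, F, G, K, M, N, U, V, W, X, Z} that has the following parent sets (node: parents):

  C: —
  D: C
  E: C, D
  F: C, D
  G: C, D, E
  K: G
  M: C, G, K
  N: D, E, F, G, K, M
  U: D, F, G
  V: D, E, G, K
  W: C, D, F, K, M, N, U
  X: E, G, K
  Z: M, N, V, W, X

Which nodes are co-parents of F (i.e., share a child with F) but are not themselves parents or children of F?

Children of F: N, U, W.
  N also has parents D, E, G, K, M.
  U's other parents are D, G.
  W's other parents are C, D, K, M, N, U.
Excluding nodes already adjacent to F (C, D, N, U, W), the co-parent-only contribution is {E, G, K, M}.

{E, G, K, M}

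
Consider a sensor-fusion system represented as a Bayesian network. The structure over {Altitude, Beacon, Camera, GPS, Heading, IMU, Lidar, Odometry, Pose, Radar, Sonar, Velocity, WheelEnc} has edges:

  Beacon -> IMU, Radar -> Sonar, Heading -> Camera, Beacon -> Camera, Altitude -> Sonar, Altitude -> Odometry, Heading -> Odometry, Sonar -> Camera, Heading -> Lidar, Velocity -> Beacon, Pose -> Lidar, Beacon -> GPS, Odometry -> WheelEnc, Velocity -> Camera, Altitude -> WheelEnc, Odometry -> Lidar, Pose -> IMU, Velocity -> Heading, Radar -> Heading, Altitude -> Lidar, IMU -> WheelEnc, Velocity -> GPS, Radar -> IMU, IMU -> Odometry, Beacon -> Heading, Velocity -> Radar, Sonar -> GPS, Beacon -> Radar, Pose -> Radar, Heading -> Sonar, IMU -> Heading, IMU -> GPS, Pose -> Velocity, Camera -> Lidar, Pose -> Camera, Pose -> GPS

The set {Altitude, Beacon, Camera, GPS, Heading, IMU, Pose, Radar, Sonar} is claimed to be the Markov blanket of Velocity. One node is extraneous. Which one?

Altitude

By definition, MB(Velocity) is built from Velocity's parents, Velocity's children, and the co-parents of Velocity.
Pa(Velocity) = {Pose}.
Ch(Velocity) = {Beacon, Camera, GPS, Heading, Radar}.
Co-parents of Velocity (other parents of its children):
  Beacon has no other parent.
  parents(Radar) \ {Velocity} = {Beacon, Pose}.
  parents(Heading) \ {Velocity} = {Beacon, IMU, Radar}.
  Camera also has parents Beacon, Heading, Pose, Sonar.
  GPS also has parents Beacon, IMU, Pose, Sonar.
MB(Velocity) = {Beacon, Camera, GPS, Heading, IMU, Pose, Radar, Sonar}.
Altitude is neither a parent, child, nor co-parent of Velocity, so it does not belong.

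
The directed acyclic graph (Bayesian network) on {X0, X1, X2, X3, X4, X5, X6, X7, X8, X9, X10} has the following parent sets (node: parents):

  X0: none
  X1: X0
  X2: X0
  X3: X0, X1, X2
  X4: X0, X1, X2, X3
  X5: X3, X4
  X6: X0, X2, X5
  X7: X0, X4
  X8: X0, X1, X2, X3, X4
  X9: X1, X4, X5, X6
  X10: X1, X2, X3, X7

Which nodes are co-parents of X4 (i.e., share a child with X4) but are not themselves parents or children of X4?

Children of X4: X5, X7, X8, X9.
  X5's other parent is X3.
  X7 also has parent X0.
  X8 also has parents X0, X1, X2, X3.
  X9's other parents are X1, X5, X6.
Excluding nodes already adjacent to X4 (X0, X1, X2, X3, X5, X7, X8, X9), the co-parent-only contribution is {X6}.

{X6}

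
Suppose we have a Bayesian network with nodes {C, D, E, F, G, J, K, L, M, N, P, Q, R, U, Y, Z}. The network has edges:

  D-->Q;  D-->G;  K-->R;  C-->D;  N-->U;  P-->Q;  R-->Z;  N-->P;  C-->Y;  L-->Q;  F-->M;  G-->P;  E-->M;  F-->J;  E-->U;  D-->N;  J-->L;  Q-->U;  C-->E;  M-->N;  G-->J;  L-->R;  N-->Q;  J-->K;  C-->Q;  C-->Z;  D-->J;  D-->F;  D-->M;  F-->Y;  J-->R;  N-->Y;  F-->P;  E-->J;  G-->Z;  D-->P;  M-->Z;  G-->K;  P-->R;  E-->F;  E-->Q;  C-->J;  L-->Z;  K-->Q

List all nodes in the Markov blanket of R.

{C, G, J, K, L, M, P, Z}

By definition, MB(R) is built from R's parents, R's children, and the co-parents of R.
Pa(R) = {J, K, L, P}.
R has child Z.
For each child, the remaining parents (spouses of R):
  Z: C, G, L, M
So the Markov blanket of R is {C, G, J, K, L, M, P, Z}.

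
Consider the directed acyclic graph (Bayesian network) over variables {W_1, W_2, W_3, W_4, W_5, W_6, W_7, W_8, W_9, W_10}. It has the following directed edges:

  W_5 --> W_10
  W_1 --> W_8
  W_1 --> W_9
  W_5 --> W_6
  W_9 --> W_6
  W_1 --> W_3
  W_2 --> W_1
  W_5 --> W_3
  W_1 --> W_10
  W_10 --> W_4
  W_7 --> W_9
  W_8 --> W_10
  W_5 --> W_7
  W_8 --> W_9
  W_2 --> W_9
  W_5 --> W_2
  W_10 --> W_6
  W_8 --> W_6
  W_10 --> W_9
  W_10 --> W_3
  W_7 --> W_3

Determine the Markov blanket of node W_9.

W_9 has child W_6.
W_9's parents: W_1, W_2, W_7, W_8, W_10.
For each child, the remaining parents (spouses of W_9):
  W_6: W_5, W_8, W_10
Taking the union gives {W_1, W_2, W_5, W_6, W_7, W_8, W_10}.

{W_1, W_2, W_5, W_6, W_7, W_8, W_10}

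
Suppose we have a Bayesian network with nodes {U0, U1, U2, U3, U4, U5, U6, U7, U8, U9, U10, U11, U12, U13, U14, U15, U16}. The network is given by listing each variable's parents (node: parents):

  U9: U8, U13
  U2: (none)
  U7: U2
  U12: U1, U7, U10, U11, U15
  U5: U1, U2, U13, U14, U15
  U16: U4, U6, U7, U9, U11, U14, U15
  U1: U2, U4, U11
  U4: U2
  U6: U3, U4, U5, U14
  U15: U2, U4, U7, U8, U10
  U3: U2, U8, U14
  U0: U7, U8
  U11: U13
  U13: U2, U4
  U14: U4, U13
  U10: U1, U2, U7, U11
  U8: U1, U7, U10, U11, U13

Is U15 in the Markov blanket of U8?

U15 is a child of U8.
So U15 ∈ MB(U8).

Yes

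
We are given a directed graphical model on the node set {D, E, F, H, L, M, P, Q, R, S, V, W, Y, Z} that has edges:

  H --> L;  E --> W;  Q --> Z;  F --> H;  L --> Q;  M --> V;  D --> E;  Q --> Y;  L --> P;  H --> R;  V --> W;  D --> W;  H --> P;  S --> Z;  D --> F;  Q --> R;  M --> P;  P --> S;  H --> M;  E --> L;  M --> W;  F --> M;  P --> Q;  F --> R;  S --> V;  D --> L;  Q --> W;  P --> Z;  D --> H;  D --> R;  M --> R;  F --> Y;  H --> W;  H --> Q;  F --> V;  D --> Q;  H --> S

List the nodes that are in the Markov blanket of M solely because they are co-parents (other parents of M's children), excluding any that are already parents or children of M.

Children of M: P, R, V, W.
  parents(P) \ {M} = {H, L}.
  parents(R) \ {M} = {D, F, H, Q}.
  V's other parents are F, S.
  W also has parents D, E, H, Q, V.
Excluding nodes already adjacent to M (F, H, P, R, V, W), the co-parent-only contribution is {D, E, L, Q, S}.

{D, E, L, Q, S}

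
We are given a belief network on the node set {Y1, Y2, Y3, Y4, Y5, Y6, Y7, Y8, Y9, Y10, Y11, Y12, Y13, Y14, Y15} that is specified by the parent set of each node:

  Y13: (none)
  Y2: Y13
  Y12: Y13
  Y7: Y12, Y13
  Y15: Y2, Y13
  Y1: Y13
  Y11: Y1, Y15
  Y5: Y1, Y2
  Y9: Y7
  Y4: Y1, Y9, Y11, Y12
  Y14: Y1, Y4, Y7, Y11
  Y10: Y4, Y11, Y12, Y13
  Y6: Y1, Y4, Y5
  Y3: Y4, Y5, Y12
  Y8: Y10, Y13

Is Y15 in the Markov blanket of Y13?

Yes

Y15 is a child of Y13.
So Y15 ∈ MB(Y13).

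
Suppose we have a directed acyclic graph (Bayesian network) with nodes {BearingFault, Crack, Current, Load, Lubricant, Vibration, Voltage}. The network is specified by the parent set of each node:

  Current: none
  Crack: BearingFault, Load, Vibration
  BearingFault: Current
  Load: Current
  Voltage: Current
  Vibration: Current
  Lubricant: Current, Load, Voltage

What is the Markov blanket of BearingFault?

{Crack, Current, Load, Vibration}

Parents of BearingFault: Current.
Children of BearingFault: Crack.
Parents of each child, excluding BearingFault:
  Crack also has parents Load, Vibration.
Taking the union gives {Crack, Current, Load, Vibration}.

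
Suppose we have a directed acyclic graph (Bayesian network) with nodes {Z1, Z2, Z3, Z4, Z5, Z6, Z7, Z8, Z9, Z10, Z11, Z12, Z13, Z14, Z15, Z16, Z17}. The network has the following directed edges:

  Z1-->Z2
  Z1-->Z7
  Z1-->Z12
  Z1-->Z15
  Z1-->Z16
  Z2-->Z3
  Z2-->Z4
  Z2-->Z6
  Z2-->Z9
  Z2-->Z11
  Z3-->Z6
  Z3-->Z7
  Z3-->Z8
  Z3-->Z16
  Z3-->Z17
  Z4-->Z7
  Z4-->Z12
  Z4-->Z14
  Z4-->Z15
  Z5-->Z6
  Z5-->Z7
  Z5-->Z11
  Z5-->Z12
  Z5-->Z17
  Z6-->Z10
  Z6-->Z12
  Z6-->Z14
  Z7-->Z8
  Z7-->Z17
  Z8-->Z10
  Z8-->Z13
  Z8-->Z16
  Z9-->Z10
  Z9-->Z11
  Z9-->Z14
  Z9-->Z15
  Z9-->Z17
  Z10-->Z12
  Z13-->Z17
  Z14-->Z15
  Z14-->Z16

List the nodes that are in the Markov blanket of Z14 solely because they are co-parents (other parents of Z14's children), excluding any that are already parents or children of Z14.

{Z1, Z3, Z8}

Children of Z14: Z15, Z16.
  Z15's other parents are Z1, Z4, Z9.
  Z16 also has parents Z1, Z3, Z8.
Excluding nodes already adjacent to Z14 (Z4, Z6, Z9, Z15, Z16), the co-parent-only contribution is {Z1, Z3, Z8}.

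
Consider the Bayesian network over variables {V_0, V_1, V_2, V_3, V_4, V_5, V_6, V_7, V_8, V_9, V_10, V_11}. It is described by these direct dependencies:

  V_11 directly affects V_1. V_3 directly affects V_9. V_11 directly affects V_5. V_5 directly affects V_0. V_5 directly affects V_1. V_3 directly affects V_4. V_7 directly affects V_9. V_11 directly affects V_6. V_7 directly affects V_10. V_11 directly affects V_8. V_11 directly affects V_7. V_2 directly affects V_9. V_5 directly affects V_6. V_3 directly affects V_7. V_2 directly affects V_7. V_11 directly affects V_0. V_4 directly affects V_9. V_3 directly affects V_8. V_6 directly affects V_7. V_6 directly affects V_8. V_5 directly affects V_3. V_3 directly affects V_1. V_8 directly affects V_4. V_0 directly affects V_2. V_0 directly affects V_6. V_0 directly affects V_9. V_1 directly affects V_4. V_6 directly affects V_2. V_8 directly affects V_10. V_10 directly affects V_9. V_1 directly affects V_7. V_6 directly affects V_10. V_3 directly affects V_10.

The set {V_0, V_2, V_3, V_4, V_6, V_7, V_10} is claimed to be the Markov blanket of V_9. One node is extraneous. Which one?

Pa(V_9) = {V_0, V_2, V_3, V_4, V_7, V_10}.
V_9's children: none.
With no children, V_9 has no spouses; the co-parent set is empty.
MB(V_9) = {V_0, V_2, V_3, V_4, V_7, V_10}.
V_6 is neither a parent, child, nor co-parent of V_9, so it does not belong.

V_6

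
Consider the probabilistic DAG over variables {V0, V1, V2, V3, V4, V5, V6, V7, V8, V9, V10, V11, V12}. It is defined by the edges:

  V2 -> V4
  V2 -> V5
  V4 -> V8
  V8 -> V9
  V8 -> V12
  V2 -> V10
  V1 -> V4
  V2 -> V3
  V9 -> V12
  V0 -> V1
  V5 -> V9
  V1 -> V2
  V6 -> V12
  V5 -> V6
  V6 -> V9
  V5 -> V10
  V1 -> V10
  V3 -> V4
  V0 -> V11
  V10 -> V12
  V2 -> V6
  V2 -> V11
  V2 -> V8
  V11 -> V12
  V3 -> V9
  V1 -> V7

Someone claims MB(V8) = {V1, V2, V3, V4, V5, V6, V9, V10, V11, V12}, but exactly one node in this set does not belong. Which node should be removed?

V1

V8's parents: V2, V4.
V8 has children V9, V12.
Parents of each child, excluding V8:
  parents(V9) \ {V8} = {V3, V5, V6}.
  V12 also has parents V6, V9, V10, V11.
MB(V8) = {V2, V3, V4, V5, V6, V9, V10, V11, V12}.
V1 is neither a parent, child, nor co-parent of V8, so it does not belong.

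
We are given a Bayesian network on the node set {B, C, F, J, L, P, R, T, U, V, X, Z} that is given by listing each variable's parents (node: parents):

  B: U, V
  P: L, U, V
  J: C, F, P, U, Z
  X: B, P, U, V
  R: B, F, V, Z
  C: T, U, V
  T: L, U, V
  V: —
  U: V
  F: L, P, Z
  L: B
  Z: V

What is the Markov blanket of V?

Ch(V) = {B, C, P, R, T, U, X, Z}.
Pa(V) = {}.
Other parents of V's children:
  U: —
  B: U
  Z: —
  P: L, U
  T: L, U
  C: T, U
  X: B, P, U
  R: B, F, Z
MB(V) = {B, C, F, L, P, R, T, U, X, Z}.

{B, C, F, L, P, R, T, U, X, Z}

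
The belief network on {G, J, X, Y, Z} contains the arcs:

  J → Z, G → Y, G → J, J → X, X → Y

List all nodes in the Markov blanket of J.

The Markov blanket of a node is its parents, its children, and the other parents of its children.
Parents of J: G.
Ch(J) = {X, Z}.
Parents of each child, excluding J:
  X: —
  Z: —
MB(J) = {G, X, Z}.

{G, X, Z}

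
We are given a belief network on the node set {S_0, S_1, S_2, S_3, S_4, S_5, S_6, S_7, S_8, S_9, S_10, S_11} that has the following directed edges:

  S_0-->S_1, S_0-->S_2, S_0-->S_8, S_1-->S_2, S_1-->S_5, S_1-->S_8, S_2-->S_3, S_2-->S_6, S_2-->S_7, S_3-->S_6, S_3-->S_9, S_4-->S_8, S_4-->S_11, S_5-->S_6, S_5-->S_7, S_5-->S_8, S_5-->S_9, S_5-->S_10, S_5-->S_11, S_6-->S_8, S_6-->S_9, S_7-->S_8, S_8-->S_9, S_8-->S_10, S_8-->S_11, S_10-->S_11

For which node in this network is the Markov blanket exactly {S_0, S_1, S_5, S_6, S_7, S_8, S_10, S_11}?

The target node must have every member of {S_0, S_1, S_5, S_6, S_7, S_8, S_10, S_11} as a parent, child, or co-parent, and no others.
Parents of S_4: none; children: S_8, S_11; co-parents: S_0, S_1, S_5, S_6, S_7, S_8, S_10.
These exactly cover the given set, so the node is S_4.

S_4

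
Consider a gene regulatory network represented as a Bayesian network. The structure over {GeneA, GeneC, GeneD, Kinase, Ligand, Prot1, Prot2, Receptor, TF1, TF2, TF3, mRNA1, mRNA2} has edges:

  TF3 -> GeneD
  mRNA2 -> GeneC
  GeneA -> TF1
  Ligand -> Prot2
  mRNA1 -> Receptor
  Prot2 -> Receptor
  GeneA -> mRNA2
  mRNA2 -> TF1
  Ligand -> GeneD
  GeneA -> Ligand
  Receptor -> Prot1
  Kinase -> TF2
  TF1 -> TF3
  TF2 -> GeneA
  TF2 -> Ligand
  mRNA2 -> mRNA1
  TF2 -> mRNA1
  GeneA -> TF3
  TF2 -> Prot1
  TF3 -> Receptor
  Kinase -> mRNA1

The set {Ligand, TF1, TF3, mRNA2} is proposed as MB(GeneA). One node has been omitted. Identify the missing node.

TF2

A node's Markov blanket = Pa ∪ Ch ∪ (parents of Ch other than the node itself).
GeneA's children: Ligand, TF1, TF3, mRNA2.
Pa(GeneA) = {TF2}.
For each child, the remaining parents (spouses of GeneA):
  mRNA2: no additional parents.
  Ligand also has parent TF2.
  TF1 also has parent mRNA2.
  TF3 also has parent TF1.
MB(GeneA) = {Ligand, TF1, TF2, TF3, mRNA2}.
Comparing with the claimed set, TF2 is missing.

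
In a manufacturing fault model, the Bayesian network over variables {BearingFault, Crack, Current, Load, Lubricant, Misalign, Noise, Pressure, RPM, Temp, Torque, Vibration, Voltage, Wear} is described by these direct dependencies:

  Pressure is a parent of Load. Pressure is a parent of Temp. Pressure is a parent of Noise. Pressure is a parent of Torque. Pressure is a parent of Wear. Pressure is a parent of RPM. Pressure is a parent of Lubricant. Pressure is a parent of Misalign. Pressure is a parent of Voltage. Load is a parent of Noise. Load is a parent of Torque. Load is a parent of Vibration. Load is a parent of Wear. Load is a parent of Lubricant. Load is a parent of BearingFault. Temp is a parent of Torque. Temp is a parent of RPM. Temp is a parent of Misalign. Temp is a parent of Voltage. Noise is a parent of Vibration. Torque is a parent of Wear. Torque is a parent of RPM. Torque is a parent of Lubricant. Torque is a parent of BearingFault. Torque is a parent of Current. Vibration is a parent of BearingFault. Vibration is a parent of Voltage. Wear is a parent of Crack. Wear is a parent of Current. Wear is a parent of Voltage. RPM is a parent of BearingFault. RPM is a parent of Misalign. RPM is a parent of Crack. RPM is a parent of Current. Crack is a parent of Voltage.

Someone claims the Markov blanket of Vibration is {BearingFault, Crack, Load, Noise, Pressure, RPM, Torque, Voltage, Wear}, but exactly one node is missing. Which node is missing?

Temp

Recall MB(v) = parents ∪ children ∪ spouses, where spouses are the other parents of v's children.
Vibration's parents: Load, Noise.
Vibration's children: BearingFault, Voltage.
Parents of each child, excluding Vibration:
  parents(BearingFault) \ {Vibration} = {Load, RPM, Torque}.
  Voltage's other parents are Crack, Pressure, Temp, Wear.
MB(Vibration) = {BearingFault, Crack, Load, Noise, Pressure, RPM, Temp, Torque, Voltage, Wear}.
Comparing with the claimed set, Temp is missing.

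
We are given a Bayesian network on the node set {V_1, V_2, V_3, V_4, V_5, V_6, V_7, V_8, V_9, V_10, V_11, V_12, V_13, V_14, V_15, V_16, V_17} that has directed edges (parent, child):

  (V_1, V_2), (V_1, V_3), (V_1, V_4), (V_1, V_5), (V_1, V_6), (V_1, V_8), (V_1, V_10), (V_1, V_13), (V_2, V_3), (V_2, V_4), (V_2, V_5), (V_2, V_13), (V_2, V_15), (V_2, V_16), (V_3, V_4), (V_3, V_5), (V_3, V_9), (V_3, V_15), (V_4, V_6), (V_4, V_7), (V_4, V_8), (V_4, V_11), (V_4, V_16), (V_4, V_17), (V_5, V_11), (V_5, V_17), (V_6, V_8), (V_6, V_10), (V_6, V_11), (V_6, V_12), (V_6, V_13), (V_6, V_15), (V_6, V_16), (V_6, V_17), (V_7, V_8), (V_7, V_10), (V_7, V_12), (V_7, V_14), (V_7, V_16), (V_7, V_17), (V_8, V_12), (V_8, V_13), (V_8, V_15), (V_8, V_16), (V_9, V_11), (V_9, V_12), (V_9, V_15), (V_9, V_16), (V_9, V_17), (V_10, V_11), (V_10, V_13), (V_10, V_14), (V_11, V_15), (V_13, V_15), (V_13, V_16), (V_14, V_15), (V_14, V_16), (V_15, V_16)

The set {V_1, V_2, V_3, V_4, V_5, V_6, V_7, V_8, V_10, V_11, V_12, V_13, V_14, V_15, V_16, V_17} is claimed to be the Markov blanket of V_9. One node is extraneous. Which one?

Pa(V_9) = {V_3}.
V_9 has children V_11, V_12, V_15, V_16, V_17.
Other parents of V_9's children:
  V_11 also has parents V_4, V_5, V_6, V_10.
  V_12 also has parents V_6, V_7, V_8.
  V_15's other parents are V_2, V_3, V_6, V_8, V_11, V_13, V_14.
  parents(V_16) \ {V_9} = {V_2, V_4, V_6, V_7, V_8, V_13, V_14, V_15}.
  V_17 also has parents V_4, V_5, V_6, V_7.
MB(V_9) = {V_2, V_3, V_4, V_5, V_6, V_7, V_8, V_10, V_11, V_12, V_13, V_14, V_15, V_16, V_17}.
V_1 is neither a parent, child, nor co-parent of V_9, so it does not belong.

V_1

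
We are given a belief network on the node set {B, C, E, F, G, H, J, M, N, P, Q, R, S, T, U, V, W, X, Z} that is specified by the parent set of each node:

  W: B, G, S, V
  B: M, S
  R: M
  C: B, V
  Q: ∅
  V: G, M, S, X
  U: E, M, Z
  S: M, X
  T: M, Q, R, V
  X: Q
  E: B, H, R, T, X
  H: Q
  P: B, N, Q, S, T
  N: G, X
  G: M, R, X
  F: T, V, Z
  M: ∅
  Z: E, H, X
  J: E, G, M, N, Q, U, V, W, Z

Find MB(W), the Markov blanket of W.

{B, E, G, J, M, N, Q, S, U, V, Z}

Pa(W) = {B, G, S, V}.
W has child J.
Other parents of W's children:
  parents(J) \ {W} = {E, G, M, N, Q, U, V, Z}.
Taking the union gives {B, E, G, J, M, N, Q, S, U, V, Z}.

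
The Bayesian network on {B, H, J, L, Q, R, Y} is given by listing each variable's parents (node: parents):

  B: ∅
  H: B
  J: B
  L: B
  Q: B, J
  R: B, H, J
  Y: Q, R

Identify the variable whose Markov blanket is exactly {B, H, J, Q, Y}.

R

The target node must have every member of {B, H, J, Q, Y} as a parent, child, or co-parent, and no others.
Parents of R: B, H, J; children: Y; co-parents: Q.
These exactly cover the given set, so the node is R.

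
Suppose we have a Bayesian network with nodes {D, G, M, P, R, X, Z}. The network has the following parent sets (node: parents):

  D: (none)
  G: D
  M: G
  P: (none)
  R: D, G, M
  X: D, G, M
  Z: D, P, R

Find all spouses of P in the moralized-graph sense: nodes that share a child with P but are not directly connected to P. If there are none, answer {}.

{D, R}

Children of P: Z.
  Z: D, R
Excluding nodes already adjacent to P (Z), the co-parent-only contribution is {D, R}.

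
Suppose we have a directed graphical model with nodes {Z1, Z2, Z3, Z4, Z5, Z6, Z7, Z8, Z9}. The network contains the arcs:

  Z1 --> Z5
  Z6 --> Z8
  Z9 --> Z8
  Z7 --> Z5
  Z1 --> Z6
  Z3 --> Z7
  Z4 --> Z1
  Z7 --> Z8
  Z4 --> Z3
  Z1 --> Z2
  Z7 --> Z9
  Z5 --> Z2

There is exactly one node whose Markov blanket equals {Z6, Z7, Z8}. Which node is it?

The target node must have every member of {Z6, Z7, Z8} as a parent, child, or co-parent, and no others.
Parents of Z9: Z7; children: Z8; co-parents: Z6, Z7.
These exactly cover the given set, so the node is Z9.

Z9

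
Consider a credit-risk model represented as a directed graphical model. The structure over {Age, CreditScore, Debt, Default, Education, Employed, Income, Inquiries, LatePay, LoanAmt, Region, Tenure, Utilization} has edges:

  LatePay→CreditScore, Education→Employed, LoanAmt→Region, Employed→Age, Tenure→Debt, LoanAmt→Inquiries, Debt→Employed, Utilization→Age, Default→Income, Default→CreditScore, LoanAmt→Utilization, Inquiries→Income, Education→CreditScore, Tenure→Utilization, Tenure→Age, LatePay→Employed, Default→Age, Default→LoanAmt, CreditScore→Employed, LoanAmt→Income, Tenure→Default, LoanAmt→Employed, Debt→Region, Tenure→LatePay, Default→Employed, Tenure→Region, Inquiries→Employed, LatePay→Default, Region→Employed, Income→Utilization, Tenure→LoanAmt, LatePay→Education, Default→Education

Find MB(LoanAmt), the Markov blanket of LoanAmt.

{CreditScore, Debt, Default, Education, Employed, Income, Inquiries, LatePay, Region, Tenure, Utilization}

A node's Markov blanket = Pa ∪ Ch ∪ (parents of Ch other than the node itself).
Pa(LoanAmt) = {Default, Tenure}.
LoanAmt has children Employed, Income, Inquiries, Region, Utilization.
Co-parents of LoanAmt (other parents of its children):
  Inquiries: no additional parents.
  Income's other parents are Default, Inquiries.
  parents(Utilization) \ {LoanAmt} = {Income, Tenure}.
  Region also has parents Debt, Tenure.
  Employed also has parents CreditScore, Debt, Default, Education, Inquiries, LatePay, Region.
MB(LoanAmt) = {CreditScore, Debt, Default, Education, Employed, Income, Inquiries, LatePay, Region, Tenure, Utilization}.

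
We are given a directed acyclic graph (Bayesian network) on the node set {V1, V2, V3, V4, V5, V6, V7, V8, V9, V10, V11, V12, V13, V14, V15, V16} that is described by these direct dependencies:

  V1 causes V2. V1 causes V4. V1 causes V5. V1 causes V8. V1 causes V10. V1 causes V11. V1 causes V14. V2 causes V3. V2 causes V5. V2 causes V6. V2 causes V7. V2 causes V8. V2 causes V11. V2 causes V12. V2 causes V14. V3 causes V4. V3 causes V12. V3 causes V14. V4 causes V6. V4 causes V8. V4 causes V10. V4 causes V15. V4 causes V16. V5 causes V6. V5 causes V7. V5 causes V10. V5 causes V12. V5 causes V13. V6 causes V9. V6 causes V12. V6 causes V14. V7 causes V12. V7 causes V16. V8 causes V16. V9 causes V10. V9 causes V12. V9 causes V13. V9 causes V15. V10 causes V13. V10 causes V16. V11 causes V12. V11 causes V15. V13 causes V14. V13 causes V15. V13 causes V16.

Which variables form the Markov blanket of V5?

The Markov blanket of a node is its parents, its children, and the other parents of its children.
Children of V5: V6, V7, V10, V12, V13.
Pa(V5) = {V1, V2}.
Co-parents of V5 (other parents of its children):
  V6 also has parents V2, V4.
  V7's other parent is V2.
  parents(V10) \ {V5} = {V1, V4, V9}.
  V12 also has parents V2, V3, V6, V7, V9, V11.
  parents(V13) \ {V5} = {V9, V10}.
Taking the union gives {V1, V2, V3, V4, V6, V7, V9, V10, V11, V12, V13}.

{V1, V2, V3, V4, V6, V7, V9, V10, V11, V12, V13}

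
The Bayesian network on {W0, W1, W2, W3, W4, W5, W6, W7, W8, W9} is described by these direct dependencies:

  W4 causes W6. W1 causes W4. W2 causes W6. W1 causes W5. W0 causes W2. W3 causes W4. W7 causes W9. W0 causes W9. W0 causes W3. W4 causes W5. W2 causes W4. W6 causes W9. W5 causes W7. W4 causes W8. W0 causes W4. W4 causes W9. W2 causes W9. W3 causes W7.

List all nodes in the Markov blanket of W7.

{W0, W2, W3, W4, W5, W6, W9}

The Markov blanket of a node is its parents, its children, and the other parents of its children.
Ch(W7) = {W9}.
Pa(W7) = {W3, W5}.
For each child, the remaining parents (spouses of W7):
  W9: W0, W2, W4, W6
MB(W7) = {W0, W2, W3, W4, W5, W6, W9}.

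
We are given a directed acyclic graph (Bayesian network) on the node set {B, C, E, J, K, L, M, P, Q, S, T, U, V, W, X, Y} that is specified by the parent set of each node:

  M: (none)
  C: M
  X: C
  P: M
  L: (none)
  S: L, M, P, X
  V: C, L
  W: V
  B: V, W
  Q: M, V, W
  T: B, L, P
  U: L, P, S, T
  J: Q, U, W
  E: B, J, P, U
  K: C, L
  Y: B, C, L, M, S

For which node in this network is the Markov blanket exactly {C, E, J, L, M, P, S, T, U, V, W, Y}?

The target node must have every member of {C, E, J, L, M, P, S, T, U, V, W, Y} as a parent, child, or co-parent, and no others.
Parents of B: V, W; children: E, T, Y; co-parents: C, J, L, M, P, S, U.
These exactly cover the given set, so the node is B.

B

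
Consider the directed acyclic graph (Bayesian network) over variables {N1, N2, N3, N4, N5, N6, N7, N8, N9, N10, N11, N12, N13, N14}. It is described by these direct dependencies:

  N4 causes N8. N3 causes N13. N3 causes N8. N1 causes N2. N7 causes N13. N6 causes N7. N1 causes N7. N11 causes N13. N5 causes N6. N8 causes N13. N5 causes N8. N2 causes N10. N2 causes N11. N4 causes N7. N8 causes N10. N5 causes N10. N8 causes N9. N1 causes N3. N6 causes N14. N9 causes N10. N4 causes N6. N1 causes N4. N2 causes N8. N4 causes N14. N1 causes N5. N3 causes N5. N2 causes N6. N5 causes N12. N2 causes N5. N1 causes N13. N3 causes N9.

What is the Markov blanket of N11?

Children of N11: N13.
N11's parents: N2.
Parents of each child, excluding N11:
  N13's other parents are N1, N3, N7, N8.
Union: {N2} ∪ {N13} ∪ {N1, N3, N7, N8} = {N1, N2, N3, N7, N8, N13}.

{N1, N2, N3, N7, N8, N13}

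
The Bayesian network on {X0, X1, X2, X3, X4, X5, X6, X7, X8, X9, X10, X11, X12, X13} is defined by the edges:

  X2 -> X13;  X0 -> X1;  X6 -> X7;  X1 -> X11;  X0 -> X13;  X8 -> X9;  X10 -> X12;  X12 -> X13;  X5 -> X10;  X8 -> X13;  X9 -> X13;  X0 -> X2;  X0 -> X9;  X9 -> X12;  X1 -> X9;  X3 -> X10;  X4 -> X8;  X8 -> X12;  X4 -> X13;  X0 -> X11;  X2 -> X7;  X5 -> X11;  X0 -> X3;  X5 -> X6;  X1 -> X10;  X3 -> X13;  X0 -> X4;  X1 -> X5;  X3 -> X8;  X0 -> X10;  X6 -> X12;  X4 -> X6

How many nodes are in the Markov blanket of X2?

9

A node's Markov blanket = Pa ∪ Ch ∪ (parents of Ch other than the node itself).
X2 has parent X0.
Ch(X2) = {X7, X13}.
Co-parents of X2 (other parents of its children):
  X7: X6
  X13: X0, X3, X4, X8, X9, X12
MB(X2) = {X0, X3, X4, X6, X7, X8, X9, X12, X13}, which has 9 nodes.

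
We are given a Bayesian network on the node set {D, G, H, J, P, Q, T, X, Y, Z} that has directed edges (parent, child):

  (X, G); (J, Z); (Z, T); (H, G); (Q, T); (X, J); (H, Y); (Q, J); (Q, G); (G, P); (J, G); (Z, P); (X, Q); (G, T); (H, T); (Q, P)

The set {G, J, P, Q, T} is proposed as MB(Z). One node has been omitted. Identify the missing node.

H

A node's Markov blanket = Pa ∪ Ch ∪ (parents of Ch other than the node itself).
Pa(Z) = {J}.
Z has children P, T.
Parents of each child, excluding Z:
  P's other parents are G, Q.
  parents(T) \ {Z} = {G, H, Q}.
MB(Z) = {G, H, J, P, Q, T}.
Comparing with the claimed set, H is missing.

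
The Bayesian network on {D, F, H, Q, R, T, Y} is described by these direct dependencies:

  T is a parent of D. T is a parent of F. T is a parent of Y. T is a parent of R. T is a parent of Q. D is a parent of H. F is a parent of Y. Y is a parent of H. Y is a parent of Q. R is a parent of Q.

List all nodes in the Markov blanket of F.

The Markov blanket of a node is its parents, its children, and the other parents of its children.
Children of F: Y.
F has parent T.
For each child, the remaining parents (spouses of F):
  parents(Y) \ {F} = {T}.
So the Markov blanket of F is {T, Y}.

{T, Y}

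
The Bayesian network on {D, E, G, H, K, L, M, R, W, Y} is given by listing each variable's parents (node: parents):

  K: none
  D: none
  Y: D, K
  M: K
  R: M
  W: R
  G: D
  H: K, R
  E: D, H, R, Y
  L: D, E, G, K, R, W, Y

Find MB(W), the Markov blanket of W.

W's parents: R.
Ch(W) = {L}.
Parents of each child, excluding W:
  L: D, E, G, K, R, Y
MB(W) = {D, E, G, K, L, R, Y}.

{D, E, G, K, L, R, Y}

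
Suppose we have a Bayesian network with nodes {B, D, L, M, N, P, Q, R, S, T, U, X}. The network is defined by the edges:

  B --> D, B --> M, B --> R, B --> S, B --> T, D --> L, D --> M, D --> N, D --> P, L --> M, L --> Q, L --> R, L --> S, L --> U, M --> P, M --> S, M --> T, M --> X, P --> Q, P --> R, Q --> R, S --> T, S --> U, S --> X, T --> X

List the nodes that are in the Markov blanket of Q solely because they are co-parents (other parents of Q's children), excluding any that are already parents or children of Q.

Children of Q: R.
  R: B, L, P
Excluding nodes already adjacent to Q (L, P, R), the co-parent-only contribution is {B}.

{B}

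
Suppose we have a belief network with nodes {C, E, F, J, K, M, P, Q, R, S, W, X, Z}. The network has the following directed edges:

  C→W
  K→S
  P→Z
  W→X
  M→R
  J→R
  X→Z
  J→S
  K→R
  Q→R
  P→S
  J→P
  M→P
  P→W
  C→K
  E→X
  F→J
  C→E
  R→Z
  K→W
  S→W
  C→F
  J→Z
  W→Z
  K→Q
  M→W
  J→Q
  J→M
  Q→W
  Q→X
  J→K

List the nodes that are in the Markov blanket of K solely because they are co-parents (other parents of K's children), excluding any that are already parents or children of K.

Children of K: Q, R, S, W.
  Q's other parent is J.
  parents(R) \ {K} = {J, M, Q}.
  parents(S) \ {K} = {J, P}.
  W's other parents are C, M, P, Q, S.
Excluding nodes already adjacent to K (C, J, Q, R, S, W), the co-parent-only contribution is {M, P}.

{M, P}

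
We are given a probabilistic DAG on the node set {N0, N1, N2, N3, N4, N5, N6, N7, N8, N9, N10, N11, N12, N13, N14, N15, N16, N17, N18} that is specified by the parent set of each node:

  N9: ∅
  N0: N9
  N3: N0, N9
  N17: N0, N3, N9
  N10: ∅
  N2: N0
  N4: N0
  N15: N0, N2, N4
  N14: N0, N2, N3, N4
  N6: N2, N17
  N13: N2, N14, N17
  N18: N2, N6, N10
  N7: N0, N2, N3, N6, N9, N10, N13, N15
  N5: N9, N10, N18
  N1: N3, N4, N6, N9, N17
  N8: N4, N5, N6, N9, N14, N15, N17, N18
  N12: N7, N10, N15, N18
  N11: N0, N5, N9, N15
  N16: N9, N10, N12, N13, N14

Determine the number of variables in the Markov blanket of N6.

By definition, MB(N6) is built from N6's parents, N6's children, and the co-parents of N6.
Parents of N6: N2, N17.
Ch(N6) = {N1, N7, N8, N18}.
For each child, the remaining parents (spouses of N6):
  N18: N2, N10
  N7: N0, N2, N3, N9, N10, N13, N15
  N1: N3, N4, N9, N17
  N8: N4, N5, N9, N14, N15, N17, N18
MB(N6) = {N0, N1, N2, N3, N4, N5, N7, N8, N9, N10, N13, N14, N15, N17, N18}, which has 15 nodes.

15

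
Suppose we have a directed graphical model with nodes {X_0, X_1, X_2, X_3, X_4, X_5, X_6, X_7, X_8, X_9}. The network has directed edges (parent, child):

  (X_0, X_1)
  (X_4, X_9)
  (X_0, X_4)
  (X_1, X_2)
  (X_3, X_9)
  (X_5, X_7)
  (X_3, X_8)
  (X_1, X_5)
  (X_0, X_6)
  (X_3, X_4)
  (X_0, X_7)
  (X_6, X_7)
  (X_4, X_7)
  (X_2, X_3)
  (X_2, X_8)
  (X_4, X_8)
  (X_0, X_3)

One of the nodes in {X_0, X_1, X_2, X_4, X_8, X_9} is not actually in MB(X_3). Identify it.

X_1

The Markov blanket of a node is its parents, its children, and the other parents of its children.
X_3 has parents X_0, X_2.
Children of X_3: X_4, X_8, X_9.
For each child, the remaining parents (spouses of X_3):
  X_4: X_0
  X_8: X_2, X_4
  X_9: X_4
MB(X_3) = {X_0, X_2, X_4, X_8, X_9}.
X_1 is neither a parent, child, nor co-parent of X_3, so it does not belong.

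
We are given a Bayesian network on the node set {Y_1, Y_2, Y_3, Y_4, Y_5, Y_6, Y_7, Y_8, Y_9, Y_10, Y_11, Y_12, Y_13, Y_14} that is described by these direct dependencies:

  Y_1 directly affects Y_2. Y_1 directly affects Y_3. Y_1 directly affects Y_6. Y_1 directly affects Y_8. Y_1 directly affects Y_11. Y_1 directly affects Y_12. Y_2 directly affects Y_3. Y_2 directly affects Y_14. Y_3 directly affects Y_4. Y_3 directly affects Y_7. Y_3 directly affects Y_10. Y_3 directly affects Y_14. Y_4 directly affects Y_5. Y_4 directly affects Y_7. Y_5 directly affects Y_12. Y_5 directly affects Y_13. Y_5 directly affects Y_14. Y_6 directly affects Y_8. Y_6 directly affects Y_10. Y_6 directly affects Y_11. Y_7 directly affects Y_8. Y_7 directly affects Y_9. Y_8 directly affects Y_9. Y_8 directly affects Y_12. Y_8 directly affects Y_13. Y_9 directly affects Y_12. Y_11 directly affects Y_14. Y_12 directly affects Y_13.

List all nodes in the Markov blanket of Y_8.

Y_8 has parents Y_1, Y_6, Y_7.
Children of Y_8: Y_9, Y_12, Y_13.
For each child, the remaining parents (spouses of Y_8):
  Y_9's other parent is Y_7.
  Y_12 also has parents Y_1, Y_5, Y_9.
  Y_13 also has parents Y_5, Y_12.
MB(Y_8) = {Y_1, Y_5, Y_6, Y_7, Y_9, Y_12, Y_13}.

{Y_1, Y_5, Y_6, Y_7, Y_9, Y_12, Y_13}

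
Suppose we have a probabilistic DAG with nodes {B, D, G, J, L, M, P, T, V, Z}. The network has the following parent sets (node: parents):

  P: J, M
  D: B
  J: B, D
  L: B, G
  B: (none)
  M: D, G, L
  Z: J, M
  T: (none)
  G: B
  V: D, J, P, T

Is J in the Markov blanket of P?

Yes

J is a parent of P.
So J ∈ MB(P).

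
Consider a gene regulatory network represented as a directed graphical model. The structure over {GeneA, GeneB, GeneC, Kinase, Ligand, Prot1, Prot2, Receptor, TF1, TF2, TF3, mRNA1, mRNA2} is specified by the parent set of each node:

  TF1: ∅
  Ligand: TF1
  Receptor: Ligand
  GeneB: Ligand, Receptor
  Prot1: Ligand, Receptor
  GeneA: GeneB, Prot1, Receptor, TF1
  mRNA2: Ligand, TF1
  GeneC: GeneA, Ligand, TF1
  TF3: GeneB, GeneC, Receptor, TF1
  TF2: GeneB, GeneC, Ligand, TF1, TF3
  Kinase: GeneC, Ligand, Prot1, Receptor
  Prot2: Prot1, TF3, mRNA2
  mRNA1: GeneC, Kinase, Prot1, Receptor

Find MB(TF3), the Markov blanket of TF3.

The Markov blanket of a node is its parents, its children, and the other parents of its children.
TF3 has parents GeneB, GeneC, Receptor, TF1.
TF3's children: Prot2, TF2.
Other parents of TF3's children:
  parents(TF2) \ {TF3} = {GeneB, GeneC, Ligand, TF1}.
  Prot2 also has parents Prot1, mRNA2.
Taking the union gives {GeneB, GeneC, Ligand, Prot1, Prot2, Receptor, TF1, TF2, mRNA2}.

{GeneB, GeneC, Ligand, Prot1, Prot2, Receptor, TF1, TF2, mRNA2}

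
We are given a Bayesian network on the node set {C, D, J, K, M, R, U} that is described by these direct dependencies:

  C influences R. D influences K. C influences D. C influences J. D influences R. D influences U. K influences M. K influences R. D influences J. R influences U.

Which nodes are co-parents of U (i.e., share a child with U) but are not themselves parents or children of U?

{}

U has no children, so it has no co-parents. The set is empty.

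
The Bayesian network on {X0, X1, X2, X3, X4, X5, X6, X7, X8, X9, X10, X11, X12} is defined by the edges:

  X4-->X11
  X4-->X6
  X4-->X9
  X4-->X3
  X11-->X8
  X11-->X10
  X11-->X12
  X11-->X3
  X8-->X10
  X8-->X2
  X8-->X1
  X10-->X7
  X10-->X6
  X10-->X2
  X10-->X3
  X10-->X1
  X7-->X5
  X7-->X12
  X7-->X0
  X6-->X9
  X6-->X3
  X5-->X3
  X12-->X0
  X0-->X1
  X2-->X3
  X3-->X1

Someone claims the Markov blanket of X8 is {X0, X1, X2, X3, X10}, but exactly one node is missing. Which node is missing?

X11

The Markov blanket of a node is its parents, its children, and the other parents of its children.
X8 has parent X11.
Children of X8: X1, X2, X10.
For each child, the remaining parents (spouses of X8):
  X10: X11
  X2: X10
  X1: X0, X3, X10
MB(X8) = {X0, X1, X2, X3, X10, X11}.
Comparing with the claimed set, X11 is missing.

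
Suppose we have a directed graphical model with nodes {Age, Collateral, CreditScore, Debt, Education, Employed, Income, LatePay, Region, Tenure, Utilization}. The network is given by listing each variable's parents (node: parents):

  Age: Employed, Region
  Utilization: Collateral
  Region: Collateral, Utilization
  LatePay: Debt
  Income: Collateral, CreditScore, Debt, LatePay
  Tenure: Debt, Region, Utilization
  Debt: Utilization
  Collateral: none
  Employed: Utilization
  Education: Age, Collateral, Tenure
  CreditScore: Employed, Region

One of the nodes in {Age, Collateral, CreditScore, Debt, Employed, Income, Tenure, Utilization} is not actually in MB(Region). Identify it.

Parents of Region: Collateral, Utilization.
Region has children Age, CreditScore, Tenure.
Co-parents of Region (other parents of its children):
  Tenure also has parents Debt, Utilization.
  CreditScore's other parent is Employed.
  parents(Age) \ {Region} = {Employed}.
MB(Region) = {Age, Collateral, CreditScore, Debt, Employed, Tenure, Utilization}.
Income is neither a parent, child, nor co-parent of Region, so it does not belong.

Income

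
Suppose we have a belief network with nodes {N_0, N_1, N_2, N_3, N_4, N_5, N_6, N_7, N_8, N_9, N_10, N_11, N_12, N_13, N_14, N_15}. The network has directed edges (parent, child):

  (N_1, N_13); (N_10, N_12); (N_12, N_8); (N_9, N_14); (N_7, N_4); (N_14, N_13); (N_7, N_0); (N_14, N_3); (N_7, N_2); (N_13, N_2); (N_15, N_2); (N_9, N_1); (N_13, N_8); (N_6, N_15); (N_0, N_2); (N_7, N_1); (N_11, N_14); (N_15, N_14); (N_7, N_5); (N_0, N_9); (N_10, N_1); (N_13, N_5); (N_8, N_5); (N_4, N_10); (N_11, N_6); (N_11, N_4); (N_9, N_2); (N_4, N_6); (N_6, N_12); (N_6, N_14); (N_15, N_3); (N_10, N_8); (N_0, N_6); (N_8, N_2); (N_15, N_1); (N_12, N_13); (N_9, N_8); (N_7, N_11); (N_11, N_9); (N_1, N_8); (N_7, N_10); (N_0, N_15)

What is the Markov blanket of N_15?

Parents of N_15: N_0, N_6.
Ch(N_15) = {N_1, N_2, N_3, N_14}.
Co-parents of N_15 (other parents of its children):
  N_1: N_7, N_9, N_10
  N_14: N_6, N_9, N_11
  N_3: N_14
  N_2: N_0, N_7, N_8, N_9, N_13
MB(N_15) = {N_0, N_1, N_2, N_3, N_6, N_7, N_8, N_9, N_10, N_11, N_13, N_14}.

{N_0, N_1, N_2, N_3, N_6, N_7, N_8, N_9, N_10, N_11, N_13, N_14}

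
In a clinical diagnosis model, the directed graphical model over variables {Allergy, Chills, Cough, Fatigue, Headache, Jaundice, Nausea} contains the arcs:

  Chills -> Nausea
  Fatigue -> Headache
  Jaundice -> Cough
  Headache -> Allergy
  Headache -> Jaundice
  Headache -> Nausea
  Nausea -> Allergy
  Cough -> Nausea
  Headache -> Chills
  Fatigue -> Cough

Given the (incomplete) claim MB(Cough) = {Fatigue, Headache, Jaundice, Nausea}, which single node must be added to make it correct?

Parents of Cough: Fatigue, Jaundice.
Cough has child Nausea.
For each child, the remaining parents (spouses of Cough):
  Nausea also has parents Chills, Headache.
MB(Cough) = {Chills, Fatigue, Headache, Jaundice, Nausea}.
Comparing with the claimed set, Chills is missing.

Chills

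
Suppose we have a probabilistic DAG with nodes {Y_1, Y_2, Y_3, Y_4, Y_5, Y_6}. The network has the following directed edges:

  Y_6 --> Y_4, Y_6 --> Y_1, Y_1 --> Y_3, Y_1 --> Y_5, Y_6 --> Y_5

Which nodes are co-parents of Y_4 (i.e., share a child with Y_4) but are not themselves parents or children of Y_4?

{}

Y_4 has no children, so it has no co-parents. The set is empty.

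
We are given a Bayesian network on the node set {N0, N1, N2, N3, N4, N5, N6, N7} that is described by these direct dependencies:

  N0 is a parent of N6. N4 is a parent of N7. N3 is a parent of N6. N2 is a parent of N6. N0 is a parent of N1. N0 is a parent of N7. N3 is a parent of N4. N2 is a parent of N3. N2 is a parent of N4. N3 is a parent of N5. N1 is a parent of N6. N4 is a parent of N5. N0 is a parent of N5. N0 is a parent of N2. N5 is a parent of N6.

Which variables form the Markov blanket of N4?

{N0, N2, N3, N5, N7}

Pa(N4) = {N2, N3}.
Children of N4: N5, N7.
Parents of each child, excluding N4:
  parents(N5) \ {N4} = {N0, N3}.
  N7 also has parent N0.
Taking the union gives {N0, N2, N3, N5, N7}.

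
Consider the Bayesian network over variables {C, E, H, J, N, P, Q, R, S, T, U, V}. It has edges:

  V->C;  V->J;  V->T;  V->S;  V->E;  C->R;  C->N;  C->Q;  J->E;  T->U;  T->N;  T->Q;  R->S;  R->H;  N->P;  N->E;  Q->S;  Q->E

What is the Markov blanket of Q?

{C, E, J, N, R, S, T, V}

Pa(Q) = {C, T}.
Children of Q: E, S.
Other parents of Q's children:
  S also has parents R, V.
  parents(E) \ {Q} = {J, N, V}.
MB(Q) = {C, E, J, N, R, S, T, V}.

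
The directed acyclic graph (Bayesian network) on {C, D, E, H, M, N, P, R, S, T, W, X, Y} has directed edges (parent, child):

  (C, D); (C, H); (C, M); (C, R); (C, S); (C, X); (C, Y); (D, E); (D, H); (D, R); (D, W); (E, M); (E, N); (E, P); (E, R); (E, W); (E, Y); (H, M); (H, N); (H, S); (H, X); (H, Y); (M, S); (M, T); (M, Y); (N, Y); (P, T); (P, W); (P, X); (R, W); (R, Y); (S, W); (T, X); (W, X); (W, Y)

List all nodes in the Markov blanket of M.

{C, E, H, N, P, R, S, T, W, Y}

The Markov blanket of a node is its parents, its children, and the other parents of its children.
M's children: S, T, Y.
Pa(M) = {C, E, H}.
Co-parents of M (other parents of its children):
  S: C, H
  T: P
  Y: C, E, H, N, R, W
So the Markov blanket of M is {C, E, H, N, P, R, S, T, W, Y}.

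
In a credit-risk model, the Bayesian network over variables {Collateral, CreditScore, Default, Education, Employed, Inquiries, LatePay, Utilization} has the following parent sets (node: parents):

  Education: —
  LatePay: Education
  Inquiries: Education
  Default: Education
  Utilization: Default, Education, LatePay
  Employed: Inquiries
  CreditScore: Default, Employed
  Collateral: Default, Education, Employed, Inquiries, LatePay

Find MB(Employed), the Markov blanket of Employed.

{Collateral, CreditScore, Default, Education, Inquiries, LatePay}

The Markov blanket of a node is its parents, its children, and the other parents of its children.
Parents of Employed: Inquiries.
Employed's children: Collateral, CreditScore.
Co-parents of Employed (other parents of its children):
  CreditScore: Default
  Collateral: Default, Education, Inquiries, LatePay
Taking the union gives {Collateral, CreditScore, Default, Education, Inquiries, LatePay}.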